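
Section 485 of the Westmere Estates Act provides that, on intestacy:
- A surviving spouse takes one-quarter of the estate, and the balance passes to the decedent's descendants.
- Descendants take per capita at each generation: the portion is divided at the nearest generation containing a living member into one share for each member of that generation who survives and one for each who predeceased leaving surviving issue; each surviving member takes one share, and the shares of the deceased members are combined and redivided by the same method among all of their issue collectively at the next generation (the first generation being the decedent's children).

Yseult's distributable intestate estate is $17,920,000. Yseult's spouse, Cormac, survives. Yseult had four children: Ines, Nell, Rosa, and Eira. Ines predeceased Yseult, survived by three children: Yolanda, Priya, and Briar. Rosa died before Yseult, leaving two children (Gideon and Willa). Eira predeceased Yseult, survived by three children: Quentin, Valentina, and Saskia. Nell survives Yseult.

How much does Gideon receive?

Cormac takes one-quarter of $17,920,000 = $4,480,000. The remaining $13,440,000 passes to the descendants.
The descendants' portion ($13,440,000) is divided at the children's generation into 4 shares of $3,360,000. Nell takes $3,360,000. The 3 shares of the deceased (Ines, Rosa, and Eira) are combined into a pool of $10,080,000.
That pool ($10,080,000) is divided at the grandchildren's generation equally among Yolanda, Priya, Briar, Gideon, Willa, Quentin, Valentina, and Saskia: $1,260,000 each.

Gideon receives $1,260,000.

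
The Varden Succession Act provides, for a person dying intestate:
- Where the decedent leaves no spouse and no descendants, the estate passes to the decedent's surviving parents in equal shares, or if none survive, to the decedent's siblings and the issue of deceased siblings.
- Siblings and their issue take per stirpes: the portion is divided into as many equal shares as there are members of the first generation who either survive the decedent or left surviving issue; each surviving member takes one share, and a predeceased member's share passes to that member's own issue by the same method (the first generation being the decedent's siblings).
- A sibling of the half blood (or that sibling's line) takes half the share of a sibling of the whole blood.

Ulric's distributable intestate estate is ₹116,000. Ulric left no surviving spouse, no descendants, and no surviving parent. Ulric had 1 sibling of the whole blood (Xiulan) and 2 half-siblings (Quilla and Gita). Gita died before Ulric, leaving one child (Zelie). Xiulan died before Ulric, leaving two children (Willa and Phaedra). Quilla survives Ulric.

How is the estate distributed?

The entire ₹116,000 passes to the siblings and their issue.
Counting each half-blood sibling's line as half a unit, there are 2 units in ₹116,000, so one unit is ₹58,000. Whole-blood lines (Xiulan) take ₹58,000 each; half-blood lines (Quilla and Gita) take ₹29,000 each.
Gita's share (₹29,000) passes entirely to Zelie.
Xiulan's share (₹58,000) is divided into 2 shares of ₹29,000: Willa and Phaedra each take ₹29,000.

Quilla: ₹29,000; Zelie: ₹29,000; Willa: ₹29,000; Phaedra: ₹29,000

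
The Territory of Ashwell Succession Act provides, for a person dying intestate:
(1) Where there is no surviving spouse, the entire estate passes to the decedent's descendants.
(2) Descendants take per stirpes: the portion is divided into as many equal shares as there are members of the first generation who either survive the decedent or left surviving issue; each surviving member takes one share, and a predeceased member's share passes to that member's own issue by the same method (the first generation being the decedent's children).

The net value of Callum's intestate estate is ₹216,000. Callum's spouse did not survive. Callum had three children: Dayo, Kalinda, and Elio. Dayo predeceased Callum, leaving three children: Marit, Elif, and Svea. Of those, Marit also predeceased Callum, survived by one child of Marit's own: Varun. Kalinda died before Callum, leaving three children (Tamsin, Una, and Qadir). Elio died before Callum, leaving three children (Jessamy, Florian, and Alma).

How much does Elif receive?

Elif receives ₹24,000.

The entire ₹216,000 passes to the descendants.
That amount (₹216,000) is divided into 3 shares of ₹72,000: Dayo's ₹72,000 share passes to Dayo's issue; Kalinda's ₹72,000 share passes to Kalinda's issue; Elio's ₹72,000 share passes to Elio's issue.
Dayo's share (₹72,000) is divided into 3 shares of ₹24,000: Elif and Svea each take ₹24,000; Marit's ₹24,000 share passes to Marit's issue.
Marit's share (₹24,000) passes entirely to Varun.
Kalinda's share (₹72,000) is divided into 3 shares of ₹24,000: Tamsin, Una, and Qadir each take ₹24,000.
Elio's share (₹72,000) is divided into 3 shares of ₹24,000: Jessamy, Florian, and Alma each take ₹24,000.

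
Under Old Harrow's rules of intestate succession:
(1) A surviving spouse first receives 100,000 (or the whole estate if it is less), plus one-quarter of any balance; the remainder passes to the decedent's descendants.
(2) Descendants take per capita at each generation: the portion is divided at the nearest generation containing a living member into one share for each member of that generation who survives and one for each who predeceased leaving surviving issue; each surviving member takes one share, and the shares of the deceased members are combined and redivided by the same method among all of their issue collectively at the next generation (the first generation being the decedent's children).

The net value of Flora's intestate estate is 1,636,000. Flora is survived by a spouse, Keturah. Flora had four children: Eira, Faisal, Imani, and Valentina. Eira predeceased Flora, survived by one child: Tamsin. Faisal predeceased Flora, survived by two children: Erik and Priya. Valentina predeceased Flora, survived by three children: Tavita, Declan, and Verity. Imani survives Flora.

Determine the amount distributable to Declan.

Keturah first takes 100,000, leaving a balance of 1,536,000. Keturah then takes one-quarter of the balance (384,000), for a total of 484,000. The remaining 1,152,000 passes to the descendants.
The descendants' portion (1,152,000) is divided at the children's generation into 4 shares of 288,000. Imani takes 288,000. The 3 shares of the deceased (Eira, Faisal, and Valentina) are combined into a pool of 864,000.
That pool (864,000) is divided at the grandchildren's generation equally among Tamsin, Erik, Priya, Tavita, Declan, and Verity: 144,000 each.

Declan receives 144,000.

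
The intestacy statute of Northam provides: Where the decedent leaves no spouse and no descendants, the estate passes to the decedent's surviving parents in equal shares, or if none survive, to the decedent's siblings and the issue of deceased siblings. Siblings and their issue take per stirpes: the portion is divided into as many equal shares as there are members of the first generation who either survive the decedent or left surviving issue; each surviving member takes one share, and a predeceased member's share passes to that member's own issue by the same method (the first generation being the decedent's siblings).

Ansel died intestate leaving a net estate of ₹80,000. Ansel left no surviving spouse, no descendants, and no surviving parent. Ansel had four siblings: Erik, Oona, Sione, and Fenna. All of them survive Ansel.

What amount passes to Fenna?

Fenna receives ₹20,000.

The entire ₹80,000 passes to the siblings and their issue.
That amount (₹80,000) is divided into 4 shares of ₹20,000: Erik, Oona, Sione, and Fenna each take ₹20,000.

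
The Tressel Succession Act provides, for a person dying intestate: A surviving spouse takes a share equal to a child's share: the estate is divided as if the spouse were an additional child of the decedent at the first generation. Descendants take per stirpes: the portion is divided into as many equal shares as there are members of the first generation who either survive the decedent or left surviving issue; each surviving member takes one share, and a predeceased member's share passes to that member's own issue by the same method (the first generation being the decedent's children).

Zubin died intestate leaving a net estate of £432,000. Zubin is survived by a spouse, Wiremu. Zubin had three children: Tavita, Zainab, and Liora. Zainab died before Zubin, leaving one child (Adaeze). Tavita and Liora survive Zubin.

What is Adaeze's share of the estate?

Adaeze receives £108,000.

The spouse counts as an additional share at the children's level, so there are 4 primary shares of £108,000. Wiremu takes one such share (£108,000).
The children's combined portion (£324,000) is divided into 3 shares of £108,000: Tavita and Liora each take £108,000; Zainab's £108,000 share passes to Zainab's issue.
Zainab's share (£108,000) passes entirely to Adaeze.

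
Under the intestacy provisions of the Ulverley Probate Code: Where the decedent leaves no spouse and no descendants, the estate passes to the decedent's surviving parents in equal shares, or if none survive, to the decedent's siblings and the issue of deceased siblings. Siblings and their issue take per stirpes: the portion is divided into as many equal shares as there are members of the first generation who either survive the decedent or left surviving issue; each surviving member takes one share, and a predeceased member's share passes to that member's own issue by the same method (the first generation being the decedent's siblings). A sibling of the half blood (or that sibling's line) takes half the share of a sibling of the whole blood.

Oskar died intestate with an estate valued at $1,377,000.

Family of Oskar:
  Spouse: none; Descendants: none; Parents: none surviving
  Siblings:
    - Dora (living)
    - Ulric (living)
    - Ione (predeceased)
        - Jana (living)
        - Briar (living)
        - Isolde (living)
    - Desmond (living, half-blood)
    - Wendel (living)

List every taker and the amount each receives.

The entire $1,377,000 passes to the siblings and their issue.
Counting each half-blood sibling's line as half a unit, there are 9/2 units in $1,377,000, so one unit is $306,000. Whole-blood lines (Dora, Ulric, Ione, and Wendel) take $306,000 each; half-blood lines (Desmond) take $153,000 each.
Ione's share ($306,000) is divided into 3 shares of $102,000: Jana, Briar, and Isolde each take $102,000.

Dora: $306,000; Ulric: $306,000; Jana: $102,000; Briar: $102,000; Isolde: $102,000; Desmond: $153,000; Wendel: $306,000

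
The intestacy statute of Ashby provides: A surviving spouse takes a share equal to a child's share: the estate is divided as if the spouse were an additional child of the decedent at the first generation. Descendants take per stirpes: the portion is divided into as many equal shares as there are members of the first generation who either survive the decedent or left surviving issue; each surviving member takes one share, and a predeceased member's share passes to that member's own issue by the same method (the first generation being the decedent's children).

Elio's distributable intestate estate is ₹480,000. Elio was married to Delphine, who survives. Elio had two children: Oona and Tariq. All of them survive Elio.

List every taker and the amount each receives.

Delphine: ₹160,000; Oona: ₹160,000; Tariq: ₹160,000

The spouse counts as an additional share at the children's level, so there are 3 primary shares of ₹160,000. Delphine takes one such share (₹160,000).
The children's combined portion (₹320,000) is divided into 2 shares of ₹160,000: Oona and Tariq each take ₹160,000.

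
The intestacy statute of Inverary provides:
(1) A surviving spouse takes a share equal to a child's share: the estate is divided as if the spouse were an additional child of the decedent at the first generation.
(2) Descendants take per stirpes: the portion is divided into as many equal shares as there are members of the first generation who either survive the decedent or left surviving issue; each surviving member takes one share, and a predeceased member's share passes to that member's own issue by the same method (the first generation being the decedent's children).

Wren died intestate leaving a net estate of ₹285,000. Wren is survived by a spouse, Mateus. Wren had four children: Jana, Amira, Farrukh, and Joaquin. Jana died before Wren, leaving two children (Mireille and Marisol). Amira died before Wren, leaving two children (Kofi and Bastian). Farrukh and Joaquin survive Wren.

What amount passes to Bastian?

Bastian receives ₹28,500.

The spouse counts as an additional share at the children's level, so there are 5 primary shares of ₹57,000. Mateus takes one such share (₹57,000).
The children's combined portion (₹228,000) is divided into 4 shares of ₹57,000: Farrukh and Joaquin each take ₹57,000; Jana's ₹57,000 share passes to Jana's issue; Amira's ₹57,000 share passes to Amira's issue.
Jana's share (₹57,000) is divided into 2 shares of ₹28,500: Mireille and Marisol each take ₹28,500.
Amira's share (₹57,000) is divided into 2 shares of ₹28,500: Kofi and Bastian each take ₹28,500.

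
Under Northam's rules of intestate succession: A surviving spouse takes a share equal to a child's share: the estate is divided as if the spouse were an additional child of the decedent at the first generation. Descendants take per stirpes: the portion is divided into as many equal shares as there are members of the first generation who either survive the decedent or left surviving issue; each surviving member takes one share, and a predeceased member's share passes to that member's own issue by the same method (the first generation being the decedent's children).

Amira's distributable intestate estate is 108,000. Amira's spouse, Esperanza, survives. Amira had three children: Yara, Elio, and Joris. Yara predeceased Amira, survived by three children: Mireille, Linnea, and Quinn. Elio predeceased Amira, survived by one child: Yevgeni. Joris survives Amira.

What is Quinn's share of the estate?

Quinn receives 9,000.

The spouse counts as an additional share at the children's level, so there are 4 primary shares of 27,000. Esperanza takes one such share (27,000).
The children's combined portion (81,000) is divided into 3 shares of 27,000: Joris takes 27,000; Yara's 27,000 share passes to Yara's issue; Elio's 27,000 share passes to Elio's issue.
Yara's share (27,000) is divided into 3 shares of 9,000: Mireille, Linnea, and Quinn each take 9,000.
Elio's share (27,000) passes entirely to Yevgeni.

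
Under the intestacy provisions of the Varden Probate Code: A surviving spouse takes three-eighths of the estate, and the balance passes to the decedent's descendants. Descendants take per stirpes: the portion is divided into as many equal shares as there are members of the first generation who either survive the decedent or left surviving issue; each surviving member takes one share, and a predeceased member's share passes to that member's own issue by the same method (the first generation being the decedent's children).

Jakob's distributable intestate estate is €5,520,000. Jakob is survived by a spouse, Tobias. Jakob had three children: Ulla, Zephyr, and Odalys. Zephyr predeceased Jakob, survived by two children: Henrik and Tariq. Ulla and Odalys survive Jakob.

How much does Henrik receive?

Tobias takes three-eighths of €5,520,000 = €2,070,000. The remaining €3,450,000 passes to the descendants.
The descendants' portion (€3,450,000) is divided into 3 shares of €1,150,000: Ulla and Odalys each take €1,150,000; Zephyr's €1,150,000 share passes to Zephyr's issue.
Zephyr's share (€1,150,000) is divided into 2 shares of €575,000: Henrik and Tariq each take €575,000.

Henrik receives €575,000.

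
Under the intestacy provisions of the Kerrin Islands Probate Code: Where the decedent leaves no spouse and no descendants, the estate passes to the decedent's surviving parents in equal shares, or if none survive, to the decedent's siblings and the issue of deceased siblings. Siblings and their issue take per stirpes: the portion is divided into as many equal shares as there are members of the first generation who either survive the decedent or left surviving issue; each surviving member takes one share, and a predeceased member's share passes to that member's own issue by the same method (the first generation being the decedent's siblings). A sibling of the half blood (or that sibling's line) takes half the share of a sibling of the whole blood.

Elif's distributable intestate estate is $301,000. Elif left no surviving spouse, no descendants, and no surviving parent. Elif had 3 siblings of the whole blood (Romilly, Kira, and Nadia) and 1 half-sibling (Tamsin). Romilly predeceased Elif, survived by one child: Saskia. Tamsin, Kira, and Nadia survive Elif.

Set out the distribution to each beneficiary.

Tamsin: $43,000; Saskia: $86,000; Kira: $86,000; Nadia: $86,000

The entire $301,000 passes to the siblings and their issue.
Counting each half-blood sibling's line as half a unit, there are 7/2 units in $301,000, so one unit is $86,000. Whole-blood lines (Romilly, Kira, and Nadia) take $86,000 each; half-blood lines (Tamsin) take $43,000 each.
Romilly's share ($86,000) passes entirely to Saskia.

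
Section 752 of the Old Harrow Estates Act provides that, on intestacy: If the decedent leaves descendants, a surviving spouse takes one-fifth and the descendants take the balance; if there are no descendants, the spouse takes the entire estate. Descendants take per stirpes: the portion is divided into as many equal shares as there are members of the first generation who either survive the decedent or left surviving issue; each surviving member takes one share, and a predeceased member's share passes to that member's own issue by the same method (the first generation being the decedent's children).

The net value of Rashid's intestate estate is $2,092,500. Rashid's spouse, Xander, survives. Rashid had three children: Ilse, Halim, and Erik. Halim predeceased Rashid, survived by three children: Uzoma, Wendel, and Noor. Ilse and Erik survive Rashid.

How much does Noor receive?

Noor receives $186,000.

Xander takes one-fifth of $2,092,500 = $418,500. The remaining $1,674,000 passes to the descendants.
The descendants' portion ($1,674,000) is divided into 3 shares of $558,000: Ilse and Erik each take $558,000; Halim's $558,000 share passes to Halim's issue.
Halim's share ($558,000) is divided into 3 shares of $186,000: Uzoma, Wendel, and Noor each take $186,000.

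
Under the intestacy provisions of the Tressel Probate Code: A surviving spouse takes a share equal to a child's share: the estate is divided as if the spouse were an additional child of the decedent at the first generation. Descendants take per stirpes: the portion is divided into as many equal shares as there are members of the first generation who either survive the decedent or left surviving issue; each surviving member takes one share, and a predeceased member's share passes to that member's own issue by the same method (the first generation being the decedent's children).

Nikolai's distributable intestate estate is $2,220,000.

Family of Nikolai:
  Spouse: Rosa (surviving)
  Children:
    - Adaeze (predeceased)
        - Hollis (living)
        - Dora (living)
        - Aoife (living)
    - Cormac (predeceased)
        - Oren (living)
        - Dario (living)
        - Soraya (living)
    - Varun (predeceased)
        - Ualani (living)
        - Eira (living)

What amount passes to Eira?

Eira receives $277,500.

The spouse counts as an additional share at the children's level, so there are 4 primary shares of $555,000. Rosa takes one such share ($555,000).
The children's combined portion ($1,665,000) is divided into 3 shares of $555,000: Adaeze's $555,000 share passes to Adaeze's issue; Cormac's $555,000 share passes to Cormac's issue; Varun's $555,000 share passes to Varun's issue.
Adaeze's share ($555,000) is divided into 3 shares of $185,000: Hollis, Dora, and Aoife each take $185,000.
Cormac's share ($555,000) is divided into 3 shares of $185,000: Oren, Dario, and Soraya each take $185,000.
Varun's share ($555,000) is divided into 2 shares of $277,500: Ualani and Eira each take $277,500.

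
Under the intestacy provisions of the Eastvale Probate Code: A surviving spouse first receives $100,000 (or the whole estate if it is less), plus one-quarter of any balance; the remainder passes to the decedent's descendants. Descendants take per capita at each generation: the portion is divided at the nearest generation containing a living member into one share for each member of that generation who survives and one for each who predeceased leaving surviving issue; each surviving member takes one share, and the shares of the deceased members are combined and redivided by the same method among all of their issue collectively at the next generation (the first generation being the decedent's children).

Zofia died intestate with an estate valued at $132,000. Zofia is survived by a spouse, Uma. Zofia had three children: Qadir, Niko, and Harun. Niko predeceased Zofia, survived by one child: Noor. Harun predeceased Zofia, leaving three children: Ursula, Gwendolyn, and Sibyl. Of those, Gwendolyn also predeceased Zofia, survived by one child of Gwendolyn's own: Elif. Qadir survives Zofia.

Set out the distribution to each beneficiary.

Uma first takes $100,000, leaving a balance of $32,000. Uma then takes one-quarter of the balance ($8,000), for a total of $108,000. The remaining $24,000 passes to the descendants.
The descendants' portion ($24,000) is divided at the children's generation into 3 shares of $8,000. Qadir takes $8,000. The 2 shares of the deceased (Niko and Harun) are combined into a pool of $16,000.
That pool ($16,000) is divided at the grandchildren's generation into 4 shares of $4,000. Noor, Ursula, and Sibyl each take $4,000. The remaining share for the deceased Gwendolyn ($4,000) is carried to the next generation.
That pool ($4,000) passes entirely to Elif, the sole taker at the great-grandchildren's generation.

Uma: $108,000; Qadir: $8,000; Noor: $4,000; Ursula: $4,000; Elif: $4,000; Sibyl: $4,000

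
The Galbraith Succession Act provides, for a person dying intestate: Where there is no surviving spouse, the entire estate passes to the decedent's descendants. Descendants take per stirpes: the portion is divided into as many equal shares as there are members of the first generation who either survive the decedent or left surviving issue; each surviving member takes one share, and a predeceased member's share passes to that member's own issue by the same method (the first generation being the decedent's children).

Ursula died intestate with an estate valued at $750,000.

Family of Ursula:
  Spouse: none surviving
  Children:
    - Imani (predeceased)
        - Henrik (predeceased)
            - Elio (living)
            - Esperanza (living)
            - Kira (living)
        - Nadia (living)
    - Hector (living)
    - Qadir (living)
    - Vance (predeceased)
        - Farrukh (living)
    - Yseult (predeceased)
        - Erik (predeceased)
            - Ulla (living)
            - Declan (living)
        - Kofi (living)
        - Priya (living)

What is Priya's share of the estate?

The entire $750,000 passes to the descendants.
That amount ($750,000) is divided into 5 shares of $150,000: Hector and Qadir each take $150,000; Imani's $150,000 share passes to Imani's issue; Vance's $150,000 share passes to Vance's issue; Yseult's $150,000 share passes to Yseult's issue.
Imani's share ($150,000) is divided into 2 shares of $75,000: Nadia takes $75,000; Henrik's $75,000 share passes to Henrik's issue.
Henrik's share ($75,000) is divided into 3 shares of $25,000: Elio, Esperanza, and Kira each take $25,000.
Vance's share ($150,000) passes entirely to Farrukh.
Yseult's share ($150,000) is divided into 3 shares of $50,000: Kofi and Priya each take $50,000; Erik's $50,000 share passes to Erik's issue.
Erik's share ($50,000) is divided into 2 shares of $25,000: Ulla and Declan each take $25,000.

Priya receives $50,000.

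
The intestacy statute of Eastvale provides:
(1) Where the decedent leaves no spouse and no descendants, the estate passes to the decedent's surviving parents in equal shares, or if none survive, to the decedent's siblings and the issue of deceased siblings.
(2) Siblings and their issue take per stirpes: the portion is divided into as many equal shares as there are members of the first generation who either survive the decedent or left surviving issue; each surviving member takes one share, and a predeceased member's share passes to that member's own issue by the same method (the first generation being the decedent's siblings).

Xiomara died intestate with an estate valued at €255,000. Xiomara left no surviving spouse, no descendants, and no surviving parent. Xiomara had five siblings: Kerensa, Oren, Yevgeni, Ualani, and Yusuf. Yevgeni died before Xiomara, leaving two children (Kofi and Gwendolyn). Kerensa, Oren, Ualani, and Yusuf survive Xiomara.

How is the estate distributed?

Kerensa: €51,000; Oren: €51,000; Kofi: €25,500; Gwendolyn: €25,500; Ualani: €51,000; Yusuf: €51,000

The entire €255,000 passes to the siblings and their issue.
That amount (€255,000) is divided into 5 shares of €51,000: Kerensa, Oren, Ualani, and Yusuf each take €51,000; Yevgeni's €51,000 share passes to Yevgeni's issue.
Yevgeni's share (€51,000) is divided into 2 shares of €25,500: Kofi and Gwendolyn each take €25,500.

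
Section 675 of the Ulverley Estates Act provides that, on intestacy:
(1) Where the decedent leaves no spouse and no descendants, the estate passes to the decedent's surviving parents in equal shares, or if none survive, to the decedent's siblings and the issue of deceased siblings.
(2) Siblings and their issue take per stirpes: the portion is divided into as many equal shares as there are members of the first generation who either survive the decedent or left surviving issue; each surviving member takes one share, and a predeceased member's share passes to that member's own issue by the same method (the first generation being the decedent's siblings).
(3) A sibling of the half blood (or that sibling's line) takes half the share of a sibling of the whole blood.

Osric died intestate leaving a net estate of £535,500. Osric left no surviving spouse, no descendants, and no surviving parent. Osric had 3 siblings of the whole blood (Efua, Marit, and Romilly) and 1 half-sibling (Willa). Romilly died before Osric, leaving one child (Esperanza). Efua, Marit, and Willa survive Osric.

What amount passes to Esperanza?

Esperanza receives £153,000.

The entire £535,500 passes to the siblings and their issue.
Counting each half-blood sibling's line as half a unit, there are 7/2 units in £535,500, so one unit is £153,000. Whole-blood lines (Efua, Marit, and Romilly) take £153,000 each; half-blood lines (Willa) take £76,500 each.
Romilly's share (£153,000) passes entirely to Esperanza.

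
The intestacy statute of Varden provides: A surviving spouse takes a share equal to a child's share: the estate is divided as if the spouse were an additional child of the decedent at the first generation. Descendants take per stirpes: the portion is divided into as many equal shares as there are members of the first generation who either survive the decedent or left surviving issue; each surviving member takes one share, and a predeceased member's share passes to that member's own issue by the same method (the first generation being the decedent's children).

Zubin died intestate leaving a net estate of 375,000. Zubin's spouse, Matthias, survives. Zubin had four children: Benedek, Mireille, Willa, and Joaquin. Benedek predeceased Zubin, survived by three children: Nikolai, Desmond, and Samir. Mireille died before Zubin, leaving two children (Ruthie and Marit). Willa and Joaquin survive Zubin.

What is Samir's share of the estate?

Samir receives 25,000.

The spouse counts as an additional share at the children's level, so there are 5 primary shares of 75,000. Matthias takes one such share (75,000).
The children's combined portion (300,000) is divided into 4 shares of 75,000: Willa and Joaquin each take 75,000; Benedek's 75,000 share passes to Benedek's issue; Mireille's 75,000 share passes to Mireille's issue.
Benedek's share (75,000) is divided into 3 shares of 25,000: Nikolai, Desmond, and Samir each take 25,000.
Mireille's share (75,000) is divided into 2 shares of 37,500: Ruthie and Marit each take 37,500.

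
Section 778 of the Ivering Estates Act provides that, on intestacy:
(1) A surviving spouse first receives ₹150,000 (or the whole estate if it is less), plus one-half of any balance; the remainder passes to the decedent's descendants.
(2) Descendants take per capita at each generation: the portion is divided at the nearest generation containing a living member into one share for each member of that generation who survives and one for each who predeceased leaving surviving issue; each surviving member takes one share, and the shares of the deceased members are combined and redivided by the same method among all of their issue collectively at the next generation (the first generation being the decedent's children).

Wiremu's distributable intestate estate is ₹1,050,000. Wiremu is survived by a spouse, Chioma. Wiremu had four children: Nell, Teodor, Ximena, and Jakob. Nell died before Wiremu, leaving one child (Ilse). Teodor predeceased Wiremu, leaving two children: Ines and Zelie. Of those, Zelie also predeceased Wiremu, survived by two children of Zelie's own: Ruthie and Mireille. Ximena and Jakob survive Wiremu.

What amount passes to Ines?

Chioma first takes ₹150,000, leaving a balance of ₹900,000. Chioma then takes one-half of the balance (₹450,000), for a total of ₹600,000. The remaining ₹450,000 passes to the descendants.
The descendants' portion (₹450,000) is divided at the children's generation into 4 shares of ₹112,500. Ximena and Jakob each take ₹112,500. The 2 shares of the deceased (Nell and Teodor) are combined into a pool of ₹225,000.
That pool (₹225,000) is divided at the grandchildren's generation into 3 shares of ₹75,000. Ilse and Ines each take ₹75,000. The remaining share for the deceased Zelie (₹75,000) is carried to the next generation.
That pool (₹75,000) is divided at the great-grandchildren's generation equally among Ruthie and Mireille: ₹37,500 each.

Ines receives ₹75,000.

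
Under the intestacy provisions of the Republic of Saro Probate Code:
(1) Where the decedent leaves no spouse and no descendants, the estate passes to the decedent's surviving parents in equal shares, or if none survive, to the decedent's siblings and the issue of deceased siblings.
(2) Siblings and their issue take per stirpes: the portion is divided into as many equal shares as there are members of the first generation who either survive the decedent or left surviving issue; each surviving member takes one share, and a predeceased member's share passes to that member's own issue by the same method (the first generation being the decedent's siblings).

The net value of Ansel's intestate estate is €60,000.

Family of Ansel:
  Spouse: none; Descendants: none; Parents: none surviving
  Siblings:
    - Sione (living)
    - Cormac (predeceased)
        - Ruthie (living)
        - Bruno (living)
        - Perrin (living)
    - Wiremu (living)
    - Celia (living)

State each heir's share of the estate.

Sione: €15,000; Ruthie: €5,000; Bruno: €5,000; Perrin: €5,000; Wiremu: €15,000; Celia: €15,000

The entire €60,000 passes to the siblings and their issue.
That amount (€60,000) is divided into 4 shares of €15,000: Sione, Wiremu, and Celia each take €15,000; Cormac's €15,000 share passes to Cormac's issue.
Cormac's share (€15,000) is divided into 3 shares of €5,000: Ruthie, Bruno, and Perrin each take €5,000.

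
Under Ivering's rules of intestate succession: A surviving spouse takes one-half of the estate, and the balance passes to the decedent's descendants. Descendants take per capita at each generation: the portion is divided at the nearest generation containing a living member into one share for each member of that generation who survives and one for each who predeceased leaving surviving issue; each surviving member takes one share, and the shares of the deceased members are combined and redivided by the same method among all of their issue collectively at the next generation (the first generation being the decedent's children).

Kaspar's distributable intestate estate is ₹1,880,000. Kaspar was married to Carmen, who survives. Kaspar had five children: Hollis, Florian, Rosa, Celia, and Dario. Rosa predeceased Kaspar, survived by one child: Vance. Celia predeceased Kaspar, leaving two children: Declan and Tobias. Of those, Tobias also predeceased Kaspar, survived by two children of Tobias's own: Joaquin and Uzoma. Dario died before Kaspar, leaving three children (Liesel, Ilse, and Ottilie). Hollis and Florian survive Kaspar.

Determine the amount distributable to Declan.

Declan receives ₹94,000.

Carmen takes one-half of ₹1,880,000 = ₹940,000. The remaining ₹940,000 passes to the descendants.
The descendants' portion (₹940,000) is divided at the children's generation into 5 shares of ₹188,000. Hollis and Florian each take ₹188,000. The 3 shares of the deceased (Rosa, Celia, and Dario) are combined into a pool of ₹564,000.
That pool (₹564,000) is divided at the grandchildren's generation into 6 shares of ₹94,000. Vance, Declan, Liesel, Ilse, and Ottilie each take ₹94,000. The remaining share for the deceased Tobias (₹94,000) is carried to the next generation.
That pool (₹94,000) is divided at the great-grandchildren's generation equally among Joaquin and Uzoma: ₹47,000 each.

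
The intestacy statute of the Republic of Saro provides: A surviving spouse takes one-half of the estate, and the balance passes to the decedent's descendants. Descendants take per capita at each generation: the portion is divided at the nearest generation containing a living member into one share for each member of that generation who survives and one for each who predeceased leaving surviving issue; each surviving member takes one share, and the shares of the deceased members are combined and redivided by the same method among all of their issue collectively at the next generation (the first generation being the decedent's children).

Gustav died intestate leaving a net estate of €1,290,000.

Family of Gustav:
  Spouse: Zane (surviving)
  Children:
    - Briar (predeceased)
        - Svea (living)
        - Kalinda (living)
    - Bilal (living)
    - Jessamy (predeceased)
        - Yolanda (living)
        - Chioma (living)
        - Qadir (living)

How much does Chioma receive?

Zane takes one-half of €1,290,000 = €645,000. The remaining €645,000 passes to the descendants.
The descendants' portion (€645,000) is divided at the children's generation into 3 shares of €215,000. Bilal takes €215,000. The 2 shares of the deceased (Briar and Jessamy) are combined into a pool of €430,000.
That pool (€430,000) is divided at the grandchildren's generation equally among Svea, Kalinda, Yolanda, Chioma, and Qadir: €86,000 each.

Chioma receives €86,000.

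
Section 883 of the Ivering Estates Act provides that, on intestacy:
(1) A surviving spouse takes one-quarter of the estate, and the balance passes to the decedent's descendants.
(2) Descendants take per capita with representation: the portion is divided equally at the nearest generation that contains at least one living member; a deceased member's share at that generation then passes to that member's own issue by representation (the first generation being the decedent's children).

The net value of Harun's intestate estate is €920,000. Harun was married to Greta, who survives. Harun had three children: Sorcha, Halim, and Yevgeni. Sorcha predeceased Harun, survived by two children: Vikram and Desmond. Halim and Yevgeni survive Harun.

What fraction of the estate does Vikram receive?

Vikram receives 1/8 of the estate.

Greta takes one-quarter of €920,000 = €230,000. The remaining €690,000 passes to the descendants.
The descendants' portion (€690,000) is divided into 3 shares of €230,000: Halim and Yevgeni each take €230,000; Sorcha's €230,000 share passes to Sorcha's issue.
Sorcha's share (€230,000) is divided into 2 shares of €115,000: Vikram and Desmond each take €115,000.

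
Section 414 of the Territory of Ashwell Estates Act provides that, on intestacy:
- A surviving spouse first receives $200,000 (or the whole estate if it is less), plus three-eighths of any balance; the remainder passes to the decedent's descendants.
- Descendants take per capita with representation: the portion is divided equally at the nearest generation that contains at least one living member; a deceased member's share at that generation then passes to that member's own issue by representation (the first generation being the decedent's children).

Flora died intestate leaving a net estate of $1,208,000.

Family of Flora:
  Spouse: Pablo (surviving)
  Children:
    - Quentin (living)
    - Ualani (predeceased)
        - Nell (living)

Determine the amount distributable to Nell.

Pablo first takes $200,000, leaving a balance of $1,008,000. Pablo then takes three-eighths of the balance ($378,000), for a total of $578,000. The remaining $630,000 passes to the descendants.
The descendants' portion ($630,000) is divided into 2 shares of $315,000: Quentin takes $315,000; Ualani's $315,000 share passes to Ualani's issue.
Ualani's share ($315,000) passes entirely to Nell.

Nell receives $315,000.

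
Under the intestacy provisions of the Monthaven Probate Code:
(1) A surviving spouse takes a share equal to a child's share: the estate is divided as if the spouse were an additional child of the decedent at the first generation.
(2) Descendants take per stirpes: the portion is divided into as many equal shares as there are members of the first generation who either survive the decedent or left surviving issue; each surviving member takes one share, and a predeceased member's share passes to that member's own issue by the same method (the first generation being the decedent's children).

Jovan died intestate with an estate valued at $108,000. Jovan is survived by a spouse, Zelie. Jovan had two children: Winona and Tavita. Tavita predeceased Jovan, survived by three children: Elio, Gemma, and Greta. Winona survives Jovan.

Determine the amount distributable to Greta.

Greta receives $12,000.

The spouse counts as an additional share at the children's level, so there are 3 primary shares of $36,000. Zelie takes one such share ($36,000).
The children's combined portion ($72,000) is divided into 2 shares of $36,000: Winona takes $36,000; Tavita's $36,000 share passes to Tavita's issue.
Tavita's share ($36,000) is divided into 3 shares of $12,000: Elio, Gemma, and Greta each take $12,000.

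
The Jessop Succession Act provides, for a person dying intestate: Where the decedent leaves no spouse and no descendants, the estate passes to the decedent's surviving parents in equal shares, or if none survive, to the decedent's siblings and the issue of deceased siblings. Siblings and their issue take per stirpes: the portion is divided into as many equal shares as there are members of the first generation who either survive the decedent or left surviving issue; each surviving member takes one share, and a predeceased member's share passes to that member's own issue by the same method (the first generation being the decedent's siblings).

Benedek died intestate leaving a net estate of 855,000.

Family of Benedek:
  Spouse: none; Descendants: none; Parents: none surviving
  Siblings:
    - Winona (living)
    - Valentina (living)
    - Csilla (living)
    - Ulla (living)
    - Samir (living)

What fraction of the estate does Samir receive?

Samir receives 1/5 of the estate.

The entire 855,000 passes to the siblings and their issue.
That amount (855,000) is divided into 5 shares of 171,000: Winona, Valentina, Csilla, Ulla, and Samir each take 171,000.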